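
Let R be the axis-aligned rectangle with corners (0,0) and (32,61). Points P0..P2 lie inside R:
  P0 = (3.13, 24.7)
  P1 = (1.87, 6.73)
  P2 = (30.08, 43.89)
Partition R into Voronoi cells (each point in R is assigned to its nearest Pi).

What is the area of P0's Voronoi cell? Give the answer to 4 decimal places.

1. box [0,32]×[0,61]: [(0, 0) (32, 0) (32, 61) (0, 61)]
2. ⊥bis P0·P1 via (2.5,15.715): [(0, 15.8903) (32, 13.6466) (32, 61) (0, 61)]  |A|=1479.4105
3. ⊥bis P0·P2 via (16.605,34.295): [(0, 57.6147) (0, 15.8903) (31.2716, 13.6976)]  |A|=652.3932
4. canonical 3-gon: [(0, 57.6147) (0, 15.8903) (31.2716, 13.6976)]
5. shoelace: 652.3932

Area of P0's cell: 652.3932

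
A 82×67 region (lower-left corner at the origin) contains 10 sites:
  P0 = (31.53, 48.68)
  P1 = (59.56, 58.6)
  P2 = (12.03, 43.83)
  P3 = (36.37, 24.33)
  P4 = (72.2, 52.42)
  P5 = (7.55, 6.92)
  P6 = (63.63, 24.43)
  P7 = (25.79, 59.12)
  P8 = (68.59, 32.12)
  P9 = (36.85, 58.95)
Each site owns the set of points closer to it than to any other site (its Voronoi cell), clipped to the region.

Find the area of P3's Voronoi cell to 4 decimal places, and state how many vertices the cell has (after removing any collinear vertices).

1. box [0,82]×[0,67]: [(0, 0) (82, 0) (82, 67) (0, 67)]
2. ⊥bis P3·P0 via (33.95,36.505): [(0, 29.7568) (0, 0) (82, 0) (82, 46.0558)]  |A|=3108.3178
3. ⊥bis P3·P1 via (47.965,41.465): [(50.4486, 39.7844) (0, 29.7568) (0, 0) (82, 0) (82, 18.434)]  |A|=2672.5647
4. ⊥bis P3·P2 via (24.2,34.08): [(50.4486, 39.7844) (24.6641, 34.6593) (0, 3.8734) (0, 0) (82, 0) (82, 18.434)]  |A|=2353.3698
5. ⊥bis P3·P4 via (54.285,38.375): [(56.2665, 35.8475) (50.4486, 39.7844) (24.6641, 34.6593) (0, 3.8734) (0, 0) (82, 0) (82, 3.0233)]  |A|=2155.0845
6. ⊥bis P3·P5 via (21.96,15.625): [(56.2665, 35.8475) (50.4486, 39.7844) (24.6641, 34.6593) (16.567, 24.5524) (31.399, 0) (82, 0) (82, 3.0233)]  |A|=1737.5383
7. ⊥bis P3·P6 via (50,24.38): [(49.9439, 39.6841) (24.6641, 34.6593) (16.567, 24.5524) (31.399, 0) (50.0894, 0)]  |A|=1000.2205
8. ⊥bis P3·P7 via (31.08,41.725): [(49.9439, 39.6841) (24.6641, 34.6593) (16.567, 24.5524) (31.399, 0) (50.0894, 0)]  |A|=1000.2205
9. ⊥bis P3·P8 via (52.48,28.225): [(49.9475, 38.6997) (49.7202, 39.6396) (24.6641, 34.6593) (16.567, 24.5524) (31.399, 0) (50.0894, 0)]  |A|=1000.1104
10. ⊥bis P3·P9 via (36.61,41.64): [(49.9475, 38.6997) (49.7202, 39.6396) (24.6641, 34.6593) (16.567, 24.5524) (31.399, 0) (50.0894, 0)]  |A|=1000.1104
11. canonical 6-gon: [(49.9475, 38.6997) (49.7202, 39.6396) (24.6641, 34.6593) (16.567, 24.5524) (31.399, 0) (50.0894, 0)]
12. shoelace: 1000.1104

Area of P3's cell: 1000.1104 (6 vertices)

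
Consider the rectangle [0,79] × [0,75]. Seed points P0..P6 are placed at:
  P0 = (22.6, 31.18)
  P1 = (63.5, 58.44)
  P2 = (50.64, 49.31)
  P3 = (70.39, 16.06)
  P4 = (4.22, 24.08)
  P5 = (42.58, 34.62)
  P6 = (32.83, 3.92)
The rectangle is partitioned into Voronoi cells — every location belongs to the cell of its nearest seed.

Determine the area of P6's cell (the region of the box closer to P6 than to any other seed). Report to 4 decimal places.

Area of P6's cell: 654.6823

1. box [0,79]×[0,75]: [(0, 0) (79, 0) (79, 75) (0, 75)]
2. ⊥bis P6·P0 via (27.715,17.55): [(0, 7.1492) (0, 0) (79, 0) (79, 36.796)]  |A|=1735.8368
3. ⊥bis P6·P1 via (48.165,31.18): [(54.5155, 27.6076) (0, 7.1492) (0, 0) (79, 0) (79, 13.8339)]  |A|=1454.7291
4. ⊥bis P6·P2 via (41.735,26.615): [(46.6899, 24.6708) (0, 7.1492) (0, 0) (79, 0) (79, 11.9931)]  |A|=1335.1444
5. ⊥bis P6·P3 via (51.61,9.99): [(46.8903, 24.5922) (46.6899, 24.6708) (0, 7.1492) (0, 0) (54.8389, 0)]  |A|=845.5114
6. ⊥bis P6·P4 via (18.525,14): [(46.8903, 24.5922) (46.6899, 24.6708) (18.622, 14.1376) (8.6599, 0) (54.8389, 0)]  |A|=717.7295
7. ⊥bis P6·P5 via (37.705,19.27): [(49.8581, 15.4103) (34.7766, 20.2) (18.622, 14.1376) (8.6599, 0) (54.8389, 0)]  |A|=654.6823
8. canonical 5-gon: [(49.8581, 15.4103) (34.7766, 20.2) (18.622, 14.1376) (8.6599, 0) (54.8389, 0)]
9. shoelace: 654.6823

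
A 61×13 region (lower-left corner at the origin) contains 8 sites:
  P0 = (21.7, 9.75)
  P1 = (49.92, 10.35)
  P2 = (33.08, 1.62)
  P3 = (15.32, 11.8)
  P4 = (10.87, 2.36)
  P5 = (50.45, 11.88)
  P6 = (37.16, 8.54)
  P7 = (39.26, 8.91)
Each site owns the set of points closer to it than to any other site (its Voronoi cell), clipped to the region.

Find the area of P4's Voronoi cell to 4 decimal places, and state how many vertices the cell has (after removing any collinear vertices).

Area of P4's cell: 165.6424 (5 vertices)

1. box [0,61]×[0,13]: [(0, 0) (61, 0) (61, 13) (0, 13)]
2. ⊥bis P4·P0 via (16.285,6.055): [(0, 0) (20.4167, 0) (11.546, 13) (0, 13)]  |A|=207.7575
3. ⊥bis P4·P1 via (30.395,6.355): [(0, 0) (20.4167, 0) (11.546, 13) (0, 13)]  |A|=207.7575
4. ⊥bis P4·P2 via (21.975,1.99): [(0, 0) (20.4167, 0) (11.546, 13) (0, 13)]  |A|=207.7575
5. ⊥bis P4·P3 via (13.095,7.08): [(0, 0) (20.4167, 0) (16.7666, 5.3492) (0.5366, 13) (0, 13)]  |A|=165.6424
6. ⊥bis P4·P5 via (30.66,7.12): [(0, 0) (20.4167, 0) (16.7666, 5.3492) (0.5366, 13) (0, 13)]  |A|=165.6424
7. ⊥bis P4·P6 via (24.015,5.45): [(0, 0) (20.4167, 0) (16.7666, 5.3492) (0.5366, 13) (0, 13)]  |A|=165.6424
8. ⊥bis P4·P7 via (25.065,5.635): [(0, 0) (20.4167, 0) (16.7666, 5.3492) (0.5366, 13) (0, 13)]  |A|=165.6424
9. canonical 5-gon: [(0, 0) (20.4167, 0) (16.7666, 5.3492) (0.5366, 13) (0, 13)]
10. shoelace: 165.6424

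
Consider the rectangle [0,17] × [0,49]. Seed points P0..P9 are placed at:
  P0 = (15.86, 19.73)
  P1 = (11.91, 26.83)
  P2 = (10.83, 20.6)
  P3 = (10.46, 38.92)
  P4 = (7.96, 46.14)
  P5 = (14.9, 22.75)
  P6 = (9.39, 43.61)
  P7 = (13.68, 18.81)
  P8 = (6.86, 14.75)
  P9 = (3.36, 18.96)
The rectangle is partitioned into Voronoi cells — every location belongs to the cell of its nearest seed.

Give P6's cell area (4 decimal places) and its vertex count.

1. box [0,17]×[0,49]: [(0, 0) (17, 0) (17, 49) (0, 49)]
2. ⊥bis P6·P0 via (12.625,31.67): [(0, 28.2494) (17, 32.8554) (17, 49) (0, 49)]  |A|=313.6095
3. ⊥bis P6·P1 via (10.65,35.22): [(0, 33.6206) (17, 36.1736) (17, 49) (0, 49)]  |A|=239.749
4. ⊥bis P6·P2 via (10.11,32.105): [(0, 33.6206) (17, 36.1736) (17, 49) (0, 49)]  |A|=239.749
5. ⊥bis P6·P3 via (9.925,41.265): [(0, 39.0007) (17, 42.8791) (17, 49) (0, 49)]  |A|=137.0218
6. ⊥bis P6·P4 via (8.675,44.875): [(0, 39.9717) (0, 39.0007) (17, 42.8791) (17, 49) (15.9731, 49)]  |A|=64.9173
7. ⊥bis P6·P5 via (12.145,33.18): [(0, 39.9717) (0, 39.0007) (17, 42.8791) (17, 49) (15.9731, 49)]  |A|=64.9173
8. ⊥bis P6·P7 via (11.535,31.21): [(0, 39.9717) (0, 39.0007) (17, 42.8791) (17, 49) (15.9731, 49)]  |A|=64.9173
9. ⊥bis P6·P8 via (8.125,29.18): [(0, 39.9717) (0, 39.0007) (17, 42.8791) (17, 49) (15.9731, 49)]  |A|=64.9173
10. ⊥bis P6·P9 via (6.375,31.285): [(0, 39.9717) (0, 39.0007) (17, 42.8791) (17, 49) (15.9731, 49)]  |A|=64.9173
11. canonical 5-gon: [(0, 39.9717) (0, 39.0007) (17, 42.8791) (17, 49) (15.9731, 49)]
12. shoelace: 64.9173

Area of P6's cell: 64.9173 (5 vertices)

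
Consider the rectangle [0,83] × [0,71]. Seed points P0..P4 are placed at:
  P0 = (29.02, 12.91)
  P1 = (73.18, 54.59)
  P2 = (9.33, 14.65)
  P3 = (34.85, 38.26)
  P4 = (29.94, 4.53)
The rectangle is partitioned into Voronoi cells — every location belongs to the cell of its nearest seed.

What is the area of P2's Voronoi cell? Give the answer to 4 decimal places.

1. box [0,83]×[0,71]: [(0, 0) (83, 0) (83, 71) (0, 71)]
2. ⊥bis P2·P0 via (19.175,13.78): [(0, 0) (17.9573, 0) (24.2315, 71) (0, 71)]  |A|=1497.7017
3. ⊥bis P2·P1 via (41.255,34.62): [(0, 0) (17.9573, 0) (23.5218, 62.9691) (18.4983, 71) (0, 71)]  |A|=1474.6802
4. ⊥bis P2·P3 via (22.09,26.455): [(0, 50.332) (0, 0) (17.9573, 0) (20.4516, 28.226)]  |A|=768.1155
5. ⊥bis P2·P4 via (19.635,9.59): [(0, 50.332) (0, 0) (14.9261, 0) (18.6225, 7.528) (20.4516, 28.226)]  |A|=756.7061
6. canonical 5-gon: [(0, 50.332) (0, 0) (14.9261, 0) (18.6225, 7.528) (20.4516, 28.226)]
7. shoelace: 756.7061

Area of P2's cell: 756.7061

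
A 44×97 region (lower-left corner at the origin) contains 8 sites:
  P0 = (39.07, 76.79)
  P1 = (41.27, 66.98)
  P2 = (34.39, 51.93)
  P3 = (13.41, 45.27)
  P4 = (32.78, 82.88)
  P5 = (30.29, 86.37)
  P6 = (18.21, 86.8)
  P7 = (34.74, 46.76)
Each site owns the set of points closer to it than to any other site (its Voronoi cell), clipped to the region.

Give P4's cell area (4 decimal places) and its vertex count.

1. box [0,44]×[0,97]: [(0, 0) (44, 0) (44, 97) (0, 97)]
2. ⊥bis P4·P0 via (35.925,79.835): [(0, 42.7302) (44, 88.1752) (44, 97) (0, 97)]  |A|=1388.0815
3. ⊥bis P4·P1 via (37.025,74.93): [(0, 55.16) (24.9156, 68.464) (44, 88.1752) (44, 97) (0, 97)]  |A|=1233.233
4. ⊥bis P4·P2 via (33.585,67.405): [(0, 65.6579) (21.7824, 66.791) (24.9156, 68.464) (44, 88.1752) (44, 97) (0, 97)]  |A|=1118.8984
5. ⊥bis P4·P3 via (23.095,64.075): [(0, 75.9694) (18.1848, 66.6039) (21.7824, 66.791) (24.9156, 68.464) (44, 88.1752) (44, 97) (0, 97)]  |A|=1025.1422
6. ⊥bis P4·P5 via (31.535,84.625): [(11.2688, 70.1657) (18.1848, 66.6039) (21.7824, 66.791) (24.9156, 68.464) (44, 88.1752) (44, 93.5184)]  |A|=259.3149
7. ⊥bis P4·P6 via (25.495,84.84): [(23.9886, 79.2409) (20.6228, 66.7307) (21.7824, 66.791) (24.9156, 68.464) (44, 88.1752) (44, 93.5184)]  |A|=190.2439
8. ⊥bis P4·P7 via (33.76,64.82): [(23.9886, 79.2409) (20.6228, 66.7307) (21.7824, 66.791) (24.9156, 68.464) (44, 88.1752) (44, 93.5184)]  |A|=190.2439
9. canonical 6-gon: [(23.9886, 79.2409) (20.6228, 66.7307) (21.7824, 66.791) (24.9156, 68.464) (44, 88.1752) (44, 93.5184)]
10. shoelace: 190.2439

Area of P4's cell: 190.2439 (6 vertices)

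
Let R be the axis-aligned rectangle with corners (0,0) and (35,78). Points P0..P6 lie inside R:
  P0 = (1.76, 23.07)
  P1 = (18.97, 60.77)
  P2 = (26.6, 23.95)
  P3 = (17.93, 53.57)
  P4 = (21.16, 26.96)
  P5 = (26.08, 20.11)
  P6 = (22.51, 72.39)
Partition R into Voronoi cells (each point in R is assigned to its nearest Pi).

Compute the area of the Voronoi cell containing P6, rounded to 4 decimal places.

1. box [0,35]×[0,78]: [(0, 0) (35, 0) (35, 78) (0, 78)]
2. ⊥bis P6·P0 via (12.135,47.73): [(0, 52.8355) (35, 38.1102) (35, 78) (0, 78)]  |A|=1138.451
3. ⊥bis P6·P1 via (20.74,66.58): [(0, 72.8984) (35, 62.2357) (35, 78) (0, 78)]  |A|=365.153
4. ⊥bis P6·P2 via (24.555,48.17): [(0, 72.8984) (35, 62.2357) (35, 78) (0, 78)]  |A|=365.153
5. ⊥bis P6·P3 via (20.22,62.98): [(0, 72.8984) (35, 62.2357) (35, 78) (0, 78)]  |A|=365.153
6. ⊥bis P6·P4 via (21.835,49.675): [(0, 72.8984) (35, 62.2357) (35, 78) (0, 78)]  |A|=365.153
7. ⊥bis P6·P5 via (24.295,46.25): [(0, 72.8984) (35, 62.2357) (35, 78) (0, 78)]  |A|=365.153
8. canonical 4-gon: [(0, 72.8984) (35, 62.2357) (35, 78) (0, 78)]
9. shoelace: 365.153

Area of P6's cell: 365.1530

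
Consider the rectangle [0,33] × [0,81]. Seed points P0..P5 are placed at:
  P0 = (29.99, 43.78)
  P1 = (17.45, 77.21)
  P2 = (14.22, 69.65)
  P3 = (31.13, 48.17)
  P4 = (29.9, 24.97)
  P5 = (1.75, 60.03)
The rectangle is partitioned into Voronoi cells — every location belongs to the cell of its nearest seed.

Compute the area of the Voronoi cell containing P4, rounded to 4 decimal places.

1. box [0,33]×[0,81]: [(0, 0) (33, 0) (33, 81) (0, 81)]
2. ⊥bis P4·P0 via (29.945,34.375): [(0, 34.5183) (0, 0) (33, 0) (33, 34.3604)]  |A|=1136.4979
3. ⊥bis P4·P1 via (23.675,51.09): [(0, 34.5183) (0, 0) (33, 0) (33, 34.3604)]  |A|=1136.4979
4. ⊥bis P4·P2 via (22.06,47.31): [(0, 34.5183) (0, 0) (33, 0) (33, 34.3604)]  |A|=1136.4979
5. ⊥bis P4·P3 via (30.515,36.57): [(0, 34.5183) (0, 0) (33, 0) (33, 34.3604)]  |A|=1136.4979
6. ⊥bis P4·P5 via (15.825,42.5): [(5.8491, 34.4903) (0, 29.794) (0, 0) (33, 0) (33, 34.3604)]  |A|=1122.6813
7. canonical 5-gon: [(5.8491, 34.4903) (0, 29.794) (0, 0) (33, 0) (33, 34.3604)]
8. shoelace: 1122.6813

Area of P4's cell: 1122.6813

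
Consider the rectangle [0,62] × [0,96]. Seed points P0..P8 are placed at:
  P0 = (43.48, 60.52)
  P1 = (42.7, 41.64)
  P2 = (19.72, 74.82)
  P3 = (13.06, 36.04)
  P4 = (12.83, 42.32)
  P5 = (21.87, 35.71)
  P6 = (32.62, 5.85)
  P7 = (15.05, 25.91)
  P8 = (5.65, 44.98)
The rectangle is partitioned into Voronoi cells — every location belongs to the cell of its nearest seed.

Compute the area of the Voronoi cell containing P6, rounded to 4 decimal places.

Area of P6's cell: 929.6467

1. box [0,62]×[0,96]: [(0, 0) (62, 0) (62, 96) (0, 96)]
2. ⊥bis P6·P0 via (38.05,33.185): [(0, 40.7435) (0, 0) (62, 0) (62, 28.4274)]  |A|=2144.2984
3. ⊥bis P6·P1 via (37.66,23.745): [(0, 34.3517) (0, 0) (62, 0) (62, 16.8898)]  |A|=1588.486
4. ⊥bis P6·P2 via (26.17,40.335): [(0, 34.3517) (0, 0) (62, 0) (62, 16.8898)]  |A|=1588.486
5. ⊥bis P6·P3 via (22.84,20.945): [(30.3426, 25.8059) (0, 6.147) (0, 0) (62, 0) (62, 16.8898)]  |A|=1160.5853
6. ⊥bis P6·P4 via (22.725,24.085): [(30.3426, 25.8059) (0, 6.147) (0, 0) (62, 0) (62, 16.8898)]  |A|=1160.5853
7. ⊥bis P6·P5 via (27.245,20.78): [(36.4373, 24.0894) (16.7582, 17.0046) (0, 6.147) (0, 0) (62, 0) (62, 16.8898)]  |A|=1122.1054
8. ⊥bis P6·P7 via (23.835,15.88): [(36.4373, 24.0894) (30.9539, 22.1153) (5.7045, 0) (62, 0) (62, 16.8898)]  |A|=929.6467
9. ⊥bis P6·P8 via (19.135,25.415): [(36.4373, 24.0894) (30.9539, 22.1153) (5.7045, 0) (62, 0) (62, 16.8898)]  |A|=929.6467
10. canonical 5-gon: [(36.4373, 24.0894) (30.9539, 22.1153) (5.7045, 0) (62, 0) (62, 16.8898)]
11. shoelace: 929.6467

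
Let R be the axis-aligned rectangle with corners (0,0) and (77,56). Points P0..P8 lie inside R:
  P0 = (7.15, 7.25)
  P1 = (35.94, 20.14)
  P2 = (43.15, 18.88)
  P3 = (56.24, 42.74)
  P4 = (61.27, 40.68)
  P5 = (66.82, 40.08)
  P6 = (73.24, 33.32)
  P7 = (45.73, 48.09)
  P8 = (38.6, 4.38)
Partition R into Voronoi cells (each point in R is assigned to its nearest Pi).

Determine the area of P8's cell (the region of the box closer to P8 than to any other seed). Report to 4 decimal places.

1. box [0,77]×[0,56]: [(0, 0) (77, 0) (77, 56) (0, 56)]
2. ⊥bis P8·P0 via (22.875,5.815): [(22.3443, 0) (77, 0) (77, 56) (27.4547, 56)]  |A|=2917.6272
3. ⊥bis P8·P1 via (37.27,12.26): [(23.2472, 9.8932) (22.3443, 0) (77, 0) (77, 18.9657)]  |A|=780.0897
4. ⊥bis P8·P2 via (40.875,11.63): [(38.3086, 12.4353) (23.2472, 9.8932) (22.3443, 0) (77, 0) (77, 0.2942)]  |A|=418.8774
5. ⊥bis P8·P3 via (47.42,23.56): [(38.3086, 12.4353) (23.2472, 9.8932) (22.3443, 0) (77, 0) (77, 0.2942)]  |A|=418.8774
6. ⊥bis P8·P4 via (49.935,22.53): [(38.3086, 12.4353) (23.2472, 9.8932) (22.3443, 0) (77, 0) (77, 0.2942)]  |A|=418.8774
7. ⊥bis P8·P5 via (52.71,22.23): [(38.3086, 12.4353) (23.2472, 9.8932) (22.3443, 0) (77, 0) (77, 0.2942)]  |A|=418.8774
8. ⊥bis P8·P6 via (55.92,18.85): [(69.4407, 2.6663) (38.3086, 12.4353) (23.2472, 9.8932) (22.3443, 0) (71.6682, 0)]  |A|=410.6574
9. ⊥bis P8·P7 via (42.165,26.235): [(69.4407, 2.6663) (38.3086, 12.4353) (23.2472, 9.8932) (22.3443, 0) (71.6682, 0)]  |A|=410.6574
10. canonical 5-gon: [(69.4407, 2.6663) (38.3086, 12.4353) (23.2472, 9.8932) (22.3443, 0) (71.6682, 0)]
11. shoelace: 410.6574

Area of P8's cell: 410.6574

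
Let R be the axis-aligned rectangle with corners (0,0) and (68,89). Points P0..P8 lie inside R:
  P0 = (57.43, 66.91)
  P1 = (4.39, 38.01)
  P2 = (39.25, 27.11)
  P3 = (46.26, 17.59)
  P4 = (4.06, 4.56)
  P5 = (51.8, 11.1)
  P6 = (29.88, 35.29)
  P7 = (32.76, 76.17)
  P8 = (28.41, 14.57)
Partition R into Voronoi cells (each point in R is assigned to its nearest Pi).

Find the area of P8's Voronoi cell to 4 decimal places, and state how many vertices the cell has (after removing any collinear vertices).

1. box [0,68]×[0,89]: [(0, 0) (68, 0) (68, 89) (0, 89)]
2. ⊥bis P8·P0 via (42.92,40.74): [(0, 64.5371) (0, 0) (68, 0) (68, 26.8344)]  |A|=3106.6282
3. ⊥bis P8·P1 via (16.4,26.29): [(34.8613, 45.2081) (0, 9.4842) (0, 0) (68, 0) (68, 26.8344)]  |A|=2147.02
4. ⊥bis P8·P2 via (33.83,20.84): [(21.4906, 31.5066) (0, 9.4842) (0, 0) (57.9383, 0)]  |A|=1014.6289
5. ⊥bis P8·P3 via (37.335,16.08): [(36.9921, 18.1065) (21.4906, 31.5066) (0, 9.4842) (0, 0) (40.0555, 0)]  |A|=852.7317
6. ⊥bis P8·P4 via (16.235,9.565): [(36.9921, 18.1065) (21.4906, 31.5066) (11.4463, 21.2138) (20.1671, 0) (40.0555, 0)]  |A|=584.5425
7. ⊥bis P8·P5 via (40.105,12.835): [(39.0674, 5.8407) (36.9921, 18.1065) (21.4906, 31.5066) (11.4463, 21.2138) (20.1671, 0) (38.2009, 0)]  |A|=579.1263
8. ⊥bis P8·P6 via (29.145,24.93): [(39.0674, 5.8407) (36.9921, 18.1065) (29.0944, 24.9336) (15.984, 25.8637) (11.4463, 21.2138) (20.1671, 0) (38.2009, 0)]  |A|=539.5752
9. ⊥bis P8·P7 via (30.585,45.37): [(39.0674, 5.8407) (36.9921, 18.1065) (29.0944, 24.9336) (15.984, 25.8637) (11.4463, 21.2138) (20.1671, 0) (38.2009, 0)]  |A|=539.5752
10. canonical 7-gon: [(39.0674, 5.8407) (36.9921, 18.1065) (29.0944, 24.9336) (15.984, 25.8637) (11.4463, 21.2138) (20.1671, 0) (38.2009, 0)]
11. shoelace: 539.5752

Area of P8's cell: 539.5752 (7 vertices)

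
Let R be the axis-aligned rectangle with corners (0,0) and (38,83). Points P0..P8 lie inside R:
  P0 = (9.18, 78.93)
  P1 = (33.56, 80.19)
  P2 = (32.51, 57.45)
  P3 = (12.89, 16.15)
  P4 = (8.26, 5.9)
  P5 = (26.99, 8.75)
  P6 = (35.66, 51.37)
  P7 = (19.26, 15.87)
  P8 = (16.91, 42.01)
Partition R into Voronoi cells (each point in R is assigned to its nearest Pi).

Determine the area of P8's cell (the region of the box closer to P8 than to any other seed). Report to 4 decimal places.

Area of P8's cell: 781.5980

1. box [0,38]×[0,83]: [(0, 0) (38, 0) (38, 83) (0, 83)]
2. ⊥bis P8·P0 via (13.045,60.47): [(0, 57.7387) (0, 0) (38, 0) (38, 65.6949)]  |A|=2345.2387
3. ⊥bis P8·P1 via (25.235,61.1): [(22.2569, 62.3987) (0, 57.7387) (0, 0) (38, 0) (38, 55.5333)]  |A|=2265.2514
4. ⊥bis P8·P2 via (24.71,49.73): [(13.9025, 60.6495) (0, 57.7387) (0, 0) (38, 0) (38, 36.3023)]  |A|=1991.0942
5. ⊥bis P8·P3 via (14.9,29.08): [(13.9025, 60.6495) (0, 57.7387) (0, 31.3962) (38, 25.489) (38, 36.3023)]  |A|=910.2737
6. ⊥bis P8·P4 via (12.585,23.955): [(13.9025, 60.6495) (0, 57.7387) (0, 31.3962) (38, 25.489) (38, 36.3023)]  |A|=910.2737
7. ⊥bis P8·P5 via (21.95,25.38): [(13.9025, 60.6495) (0, 57.7387) (0, 31.3962) (27.6293, 27.1012) (38, 30.2442) (38, 36.3023)]  |A|=885.6165
8. ⊥bis P8·P6 via (26.285,46.69): [(24.8259, 49.6129) (13.9025, 60.6495) (0, 57.7387) (0, 31.3962) (27.6293, 27.1012) (34.9554, 29.3215)]  |A|=810.1482
9. ⊥bis P8·P7 via (18.085,28.94): [(34.413, 30.4079) (24.8259, 49.6129) (13.9025, 60.6495) (0, 57.7387) (0, 31.3962) (16.6376, 28.8099)]  |A|=781.598
10. canonical 6-gon: [(34.413, 30.4079) (24.8259, 49.6129) (13.9025, 60.6495) (0, 57.7387) (0, 31.3962) (16.6376, 28.8099)]
11. shoelace: 781.598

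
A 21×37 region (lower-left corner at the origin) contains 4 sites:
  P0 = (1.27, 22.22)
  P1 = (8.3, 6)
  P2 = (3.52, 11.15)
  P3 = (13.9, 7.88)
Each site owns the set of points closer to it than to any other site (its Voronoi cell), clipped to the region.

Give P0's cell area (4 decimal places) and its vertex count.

1. box [0,21]×[0,37]: [(0, 0) (21, 0) (21, 37) (0, 37)]
2. ⊥bis P0·P1 via (4.785,14.11): [(0, 12.0361) (21, 21.1378) (21, 37) (0, 37)]  |A|=428.6736
3. ⊥bis P0·P2 via (2.395,16.685): [(0, 16.1982) (18.0833, 19.8737) (21, 21.1378) (21, 37) (0, 37)]  |A|=391.0414
4. ⊥bis P0·P3 via (7.585,15.05): [(0, 16.1982) (11.5553, 18.5468) (21, 26.8653) (21, 37) (0, 37)]  |A|=361.8031
5. canonical 5-gon: [(0, 16.1982) (11.5553, 18.5468) (21, 26.8653) (21, 37) (0, 37)]
6. shoelace: 361.8031

Area of P0's cell: 361.8031 (5 vertices)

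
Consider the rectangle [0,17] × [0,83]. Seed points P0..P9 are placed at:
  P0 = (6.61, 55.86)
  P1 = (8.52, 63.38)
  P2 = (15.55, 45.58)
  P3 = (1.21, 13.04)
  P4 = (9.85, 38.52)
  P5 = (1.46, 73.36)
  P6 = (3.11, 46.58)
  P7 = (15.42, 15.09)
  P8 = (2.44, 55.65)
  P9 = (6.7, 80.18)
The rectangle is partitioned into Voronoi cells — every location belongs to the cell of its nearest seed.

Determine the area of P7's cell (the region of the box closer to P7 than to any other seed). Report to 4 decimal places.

Area of P7's cell: 228.1464

1. box [0,17]×[0,83]: [(0, 0) (17, 0) (17, 83) (0, 83)]
2. ⊥bis P7·P0 via (11.015,35.475): [(0, 33.0948) (0, 0) (17, 0) (17, 36.7683)]  |A|=593.8361
3. ⊥bis P7·P1 via (11.97,39.235): [(0, 33.0948) (0, 0) (17, 0) (17, 36.7683)]  |A|=593.8361
4. ⊥bis P7·P2 via (15.485,30.335): [(0, 30.401) (0, 0) (17, 0) (17, 30.3285)]  |A|=516.2013
5. ⊥bis P7·P3 via (8.315,14.065): [(5.962, 30.3756) (10.3441, 0) (17, 0) (17, 30.3285)]  |A|=268.4726
6. ⊥bis P7·P4 via (12.635,26.805): [(6.6813, 25.3896) (10.3441, 0) (17, 0) (17, 27.8427)]  |A|=228.1464
7. ⊥bis P7·P5 via (8.44,44.225): [(6.6813, 25.3896) (10.3441, 0) (17, 0) (17, 27.8427)]  |A|=228.1464
8. ⊥bis P7·P6 via (9.265,30.835): [(6.6813, 25.3896) (10.3441, 0) (17, 0) (17, 27.8427)]  |A|=228.1464
9. ⊥bis P7·P8 via (8.93,35.37): [(6.6813, 25.3896) (10.3441, 0) (17, 0) (17, 27.8427)]  |A|=228.1464
10. ⊥bis P7·P9 via (11.06,47.635): [(6.6813, 25.3896) (10.3441, 0) (17, 0) (17, 27.8427)]  |A|=228.1464
11. canonical 4-gon: [(6.6813, 25.3896) (10.3441, 0) (17, 0) (17, 27.8427)]
12. shoelace: 228.1464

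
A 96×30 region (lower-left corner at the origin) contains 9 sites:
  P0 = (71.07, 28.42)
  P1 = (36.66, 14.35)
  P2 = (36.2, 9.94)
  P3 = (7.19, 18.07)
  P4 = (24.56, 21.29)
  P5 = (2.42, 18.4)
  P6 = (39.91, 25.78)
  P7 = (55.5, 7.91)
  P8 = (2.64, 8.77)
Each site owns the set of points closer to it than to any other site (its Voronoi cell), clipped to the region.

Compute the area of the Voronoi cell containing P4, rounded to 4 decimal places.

Area of P4's cell: 309.8130

1. box [0,96]×[0,30]: [(0, 0) (96, 0) (96, 30) (0, 30)]
2. ⊥bis P4·P0 via (47.815,24.855): [(0, 0) (51.6253, 0) (47.0263, 30) (0, 30)]  |A|=1479.7733
3. ⊥bis P4·P1 via (30.61,17.82): [(0, 0) (20.3893, 0) (37.5959, 30) (0, 30)]  |A|=869.7774
4. ⊥bis P4·P2 via (30.38,15.615): [(0, 0) (15.154, 0) (27.8674, 13.0382) (37.5959, 30) (0, 30)]  |A|=835.6484
5. ⊥bis P4·P3 via (15.875,19.68): [(18.8253, 3.765) (27.8674, 13.0382) (37.5959, 30) (13.9619, 30)]  |A|=341.5966
6. ⊥bis P4·P5 via (13.49,19.845): [(18.8253, 3.765) (27.8674, 13.0382) (37.5959, 30) (13.9619, 30)]  |A|=341.5966
7. ⊥bis P4·P6 via (32.235,23.535): [(18.8253, 3.765) (27.8674, 13.0382) (32.7932, 21.6265) (30.3439, 30) (13.9619, 30)]  |A|=311.2345
8. ⊥bis P4·P7 via (40.03,14.6): [(18.8253, 3.765) (27.8674, 13.0382) (32.7932, 21.6265) (30.3439, 30) (13.9619, 30)]  |A|=311.2345
9. ⊥bis P4·P8 via (13.6,15.03): [(18.2444, 6.8986) (19.5876, 4.5469) (27.8674, 13.0382) (32.7932, 21.6265) (30.3439, 30) (13.9619, 30)]  |A|=309.813
10. canonical 6-gon: [(18.2444, 6.8986) (19.5876, 4.5469) (27.8674, 13.0382) (32.7932, 21.6265) (30.3439, 30) (13.9619, 30)]
11. shoelace: 309.813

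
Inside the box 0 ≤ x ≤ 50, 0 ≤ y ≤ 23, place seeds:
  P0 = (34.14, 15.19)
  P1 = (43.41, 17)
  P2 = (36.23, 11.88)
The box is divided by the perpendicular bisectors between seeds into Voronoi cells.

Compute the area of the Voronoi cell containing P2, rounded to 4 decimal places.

Area of P2's cell: 287.9144

1. box [0,50]×[0,23]: [(0, 0) (50, 0) (50, 23) (0, 23)]
2. ⊥bis P2·P0 via (35.185,13.535): [(13.7492, 0) (50, 0) (50, 22.8895)]  |A|=414.8813
3. ⊥bis P2·P1 via (39.82,14.44): [(38.826, 15.834) (13.7492, 0) (50, 0) (50, 0.1641)]  |A|=287.9144
4. canonical 4-gon: [(38.826, 15.834) (13.7492, 0) (50, 0) (50, 0.1641)]
5. shoelace: 287.9144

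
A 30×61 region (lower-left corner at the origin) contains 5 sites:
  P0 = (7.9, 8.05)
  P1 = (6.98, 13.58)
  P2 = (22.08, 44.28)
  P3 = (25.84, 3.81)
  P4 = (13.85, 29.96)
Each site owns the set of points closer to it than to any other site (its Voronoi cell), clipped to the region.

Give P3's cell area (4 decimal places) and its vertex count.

Area of P3's cell: 232.5906 (5 vertices)

1. box [0,30]×[0,61]: [(0, 0) (30, 0) (30, 61) (0, 61)]
2. ⊥bis P3·P0 via (16.87,5.93): [(15.4685, 0) (30, 0) (30, 61) (29.8854, 61)]  |A|=446.7057
3. ⊥bis P3·P1 via (16.41,8.695): [(18.4577, 12.648) (15.4685, 0) (30, 0) (30, 34.9291)]  |A|=293.4775
4. ⊥bis P3·P2 via (23.96,24.045): [(24.382, 24.0842) (18.4577, 12.648) (15.4685, 0) (30, 0) (30, 24.6062)]  |A|=264.4805
5. ⊥bis P3·P4 via (19.845,16.885): [(20.9042, 17.3707) (18.4577, 12.648) (15.4685, 0) (30, 0) (30, 21.5412)]  |A|=232.5906
6. canonical 5-gon: [(20.9042, 17.3707) (18.4577, 12.648) (15.4685, 0) (30, 0) (30, 21.5412)]
7. shoelace: 232.5906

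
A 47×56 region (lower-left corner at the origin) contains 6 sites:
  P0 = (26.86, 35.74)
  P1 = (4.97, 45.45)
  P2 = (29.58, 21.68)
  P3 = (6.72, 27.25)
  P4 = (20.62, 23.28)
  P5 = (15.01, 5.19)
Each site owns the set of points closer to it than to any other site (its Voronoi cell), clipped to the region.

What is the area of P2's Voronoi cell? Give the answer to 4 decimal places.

1. box [0,47]×[0,56]: [(0, 0) (47, 0) (47, 56) (0, 56)]
2. ⊥bis P2·P0 via (28.22,28.71): [(0, 23.2507) (0, 0) (47, 0) (47, 32.3431)]  |A|=1306.4536
3. ⊥bis P2·P1 via (17.275,33.565): [(8.9931, 24.9904) (0, 15.6795) (0, 0) (47, 0) (47, 32.3431)]  |A|=1272.4096
4. ⊥bis P2·P3 via (18.15,24.465): [(18.7373, 26.8755) (12.1889, 0) (47, 0) (47, 32.3431)]  |A|=924.834
5. ⊥bis P2·P4 via (25.1,22.48): [(26.1407, 28.3077) (21.0857, 0) (47, 0) (47, 32.3431)]  |A|=704.1153
6. ⊥bis P2·P5 via (22.295,13.435): [(26.1407, 28.3077) (23.3227, 12.527) (37.5004, 0) (47, 0) (47, 32.3431)]  |A|=601.3019
7. canonical 5-gon: [(26.1407, 28.3077) (23.3227, 12.527) (37.5004, 0) (47, 0) (47, 32.3431)]
8. shoelace: 601.3019

Area of P2's cell: 601.3019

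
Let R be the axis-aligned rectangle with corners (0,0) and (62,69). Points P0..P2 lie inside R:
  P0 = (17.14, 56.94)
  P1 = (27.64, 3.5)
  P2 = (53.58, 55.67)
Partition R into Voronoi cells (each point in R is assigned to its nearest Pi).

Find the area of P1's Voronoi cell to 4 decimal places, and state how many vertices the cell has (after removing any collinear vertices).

Area of P1's cell: 1716.8689 (5 vertices)

1. box [0,62]×[0,69]: [(0, 0) (62, 0) (62, 69) (0, 69)]
2. ⊥bis P1·P0 via (22.39,30.22): [(0, 25.8208) (0, 0) (62, 0) (62, 38.0027)]  |A|=1978.526
3. ⊥bis P1·P2 via (40.61,29.585): [(34.534, 32.6061) (0, 25.8208) (0, 0) (62, 0) (62, 18.9495)]  |A|=1716.8689
4. canonical 5-gon: [(34.534, 32.6061) (0, 25.8208) (0, 0) (62, 0) (62, 18.9495)]
5. shoelace: 1716.8689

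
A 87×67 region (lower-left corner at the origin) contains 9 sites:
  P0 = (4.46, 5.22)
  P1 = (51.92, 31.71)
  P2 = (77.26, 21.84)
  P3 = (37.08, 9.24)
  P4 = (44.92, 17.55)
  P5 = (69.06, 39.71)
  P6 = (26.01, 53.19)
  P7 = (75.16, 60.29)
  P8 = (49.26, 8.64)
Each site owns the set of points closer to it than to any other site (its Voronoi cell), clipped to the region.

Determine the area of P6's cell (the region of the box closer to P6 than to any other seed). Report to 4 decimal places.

Area of P6's cell: 1541.5326

1. box [0,87]×[0,67]: [(0, 0) (87, 0) (87, 67) (0, 67)]
2. ⊥bis P6·P0 via (15.235,29.205): [(0, 36.0492) (80.2449, 0) (87, 0) (87, 67) (0, 67)]  |A|=4382.619
3. ⊥bis P6·P1 via (38.965,42.45): [(0, 36.0492) (24.5248, 25.0317) (59.3175, 67) (0, 67)]  |A|=1624.2604
4. ⊥bis P6·P2 via (51.635,37.515): [(0, 36.0492) (24.5248, 25.0317) (59.3175, 67) (0, 67)]  |A|=1624.2604
5. ⊥bis P6·P3 via (31.545,31.215): [(0, 36.0492) (18.2275, 27.8606) (29.151, 30.612) (59.3175, 67) (0, 67)]  |A|=1600.1462
6. ⊥bis P6·P4 via (35.465,35.37): [(0, 36.0492) (18.2275, 27.8606) (24.0995, 29.3396) (31.2348, 33.1255) (59.3175, 67) (0, 67)]  |A|=1595.1234
7. ⊥bis P6·P5 via (47.535,46.45): [(0, 36.0492) (18.2275, 27.8606) (24.0995, 29.3396) (31.2348, 33.1255) (50.7239, 56.634) (53.9697, 67) (0, 67)]  |A|=1567.4055
8. ⊥bis P6·P7 via (50.585,56.74): [(0, 36.0492) (18.2275, 27.8606) (24.0995, 29.3396) (31.2348, 33.1255) (50.6186, 56.5071) (49.1029, 67) (0, 67)]  |A|=1541.5326
9. ⊥bis P6·P8 via (37.635,30.915): [(0, 36.0492) (18.2275, 27.8606) (24.0995, 29.3396) (31.2348, 33.1255) (50.6186, 56.5071) (49.1029, 67) (0, 67)]  |A|=1541.5326
10. canonical 7-gon: [(0, 36.0492) (18.2275, 27.8606) (24.0995, 29.3396) (31.2348, 33.1255) (50.6186, 56.5071) (49.1029, 67) (0, 67)]
11. shoelace: 1541.5326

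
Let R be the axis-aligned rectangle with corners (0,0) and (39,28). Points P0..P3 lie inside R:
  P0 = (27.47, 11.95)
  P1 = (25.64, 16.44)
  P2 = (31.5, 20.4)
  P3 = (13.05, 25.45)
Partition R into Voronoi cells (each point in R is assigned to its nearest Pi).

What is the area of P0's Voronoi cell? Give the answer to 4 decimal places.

Area of P0's cell: 382.4382

1. box [0,39]×[0,28]: [(0, 0) (39, 0) (39, 28) (0, 28)]
2. ⊥bis P0·P1 via (26.555,14.195): [(0, 3.3719) (0, 0) (39, 0) (39, 19.2672)]  |A|=441.4635
3. ⊥bis P0·P2 via (29.485,16.175): [(30.3734, 15.7513) (0, 3.3719) (0, 0) (39, 0) (39, 11.6371)]  |A|=408.5524
4. ⊥bis P0·P3 via (20.26,18.7): [(30.3734, 15.7513) (9.5562, 7.2668) (2.7531, 0) (39, 0) (39, 11.6371)]  |A|=382.4382
5. canonical 5-gon: [(30.3734, 15.7513) (9.5562, 7.2668) (2.7531, 0) (39, 0) (39, 11.6371)]
6. shoelace: 382.4382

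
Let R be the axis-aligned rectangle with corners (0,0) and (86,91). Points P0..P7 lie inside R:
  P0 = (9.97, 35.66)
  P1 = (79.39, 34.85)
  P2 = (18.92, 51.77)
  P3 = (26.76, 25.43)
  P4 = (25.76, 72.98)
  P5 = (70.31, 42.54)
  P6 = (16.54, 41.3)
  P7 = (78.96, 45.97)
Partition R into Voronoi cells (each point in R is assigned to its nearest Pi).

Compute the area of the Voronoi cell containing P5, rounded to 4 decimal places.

1. box [0,86]×[0,91]: [(0, 0) (86, 0) (86, 91) (0, 91)]
2. ⊥bis P5·P0 via (40.14,39.1): [(44.5982, 0) (86, 0) (86, 91) (34.2223, 91)]  |A|=4239.6656
3. ⊥bis P5·P1 via (74.85,38.695): [(44.2992, 2.6221) (86, 51.8604) (86, 91) (34.2223, 91)]  |A|=3104.0773
4. ⊥bis P5·P2 via (44.615,47.155): [(41.3159, 28.7867) (44.2992, 2.6221) (86, 51.8604) (86, 91) (52.4899, 91)]  |A|=2535.8356
5. ⊥bis P5·P3 via (48.535,33.985): [(44.2215, 44.9641) (55.6099, 15.9772) (86, 51.8604) (86, 91) (52.4899, 91)]  |A|=2233.7146
6. ⊥bis P5·P4 via (48.035,57.76): [(45.9794, 54.7515) (44.2215, 44.9641) (55.6099, 15.9772) (86, 51.8604) (86, 91) (70.7471, 91)]  |A|=1902.8157
7. ⊥bis P5·P6 via (43.425,41.92): [(45.9794, 54.7515) (44.2215, 44.9641) (55.6099, 15.9772) (86, 51.8604) (86, 91) (70.7471, 91)]  |A|=1902.8157
8. ⊥bis P5·P7 via (74.635,44.255): [(61.4782, 77.4346) (45.9794, 54.7515) (44.2215, 44.9641) (55.6099, 15.9772) (76.2052, 40.2952)]  |A|=1052.4268
9. canonical 5-gon: [(61.4782, 77.4346) (45.9794, 54.7515) (44.2215, 44.9641) (55.6099, 15.9772) (76.2052, 40.2952)]
10. shoelace: 1052.4268

Area of P5's cell: 1052.4268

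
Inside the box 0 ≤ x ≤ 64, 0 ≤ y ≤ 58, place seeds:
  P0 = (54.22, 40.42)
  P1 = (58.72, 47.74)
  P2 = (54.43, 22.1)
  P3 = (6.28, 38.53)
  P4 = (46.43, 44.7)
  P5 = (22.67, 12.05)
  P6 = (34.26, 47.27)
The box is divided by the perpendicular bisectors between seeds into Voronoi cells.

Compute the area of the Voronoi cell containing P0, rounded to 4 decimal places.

1. box [0,64]×[0,58]: [(0, 0) (64, 0) (64, 58) (0, 58)]
2. ⊥bis P0·P1 via (56.47,44.08): [(0, 0) (64, 0) (64, 39.4509) (33.8268, 58) (0, 58)]  |A|=3432.1572
3. ⊥bis P0·P2 via (54.325,31.26): [(0, 30.6373) (64, 31.3709) (64, 39.4509) (33.8268, 58) (0, 58)]  |A|=1447.8953
4. ⊥bis P0·P3 via (30.25,39.475): [(30.5846, 30.9879) (64, 31.3709) (64, 39.4509) (33.8268, 58) (29.5197, 58)]  |A|=630.7618
5. ⊥bis P0·P4 via (50.325,42.56): [(44.0518, 31.1422) (64, 31.3709) (64, 39.4509) (52.5008, 46.5201)]  |A|=198.871
6. ⊥bis P0·P5 via (38.445,26.235): [(44.0518, 31.1422) (64, 31.3709) (64, 39.4509) (52.5008, 46.5201)]  |A|=198.871
7. ⊥bis P0·P6 via (44.24,43.845): [(44.0518, 31.1422) (64, 31.3709) (64, 39.4509) (52.5008, 46.5201)]  |A|=198.871
8. canonical 4-gon: [(44.0518, 31.1422) (64, 31.3709) (64, 39.4509) (52.5008, 46.5201)]
9. shoelace: 198.871

Area of P0's cell: 198.8710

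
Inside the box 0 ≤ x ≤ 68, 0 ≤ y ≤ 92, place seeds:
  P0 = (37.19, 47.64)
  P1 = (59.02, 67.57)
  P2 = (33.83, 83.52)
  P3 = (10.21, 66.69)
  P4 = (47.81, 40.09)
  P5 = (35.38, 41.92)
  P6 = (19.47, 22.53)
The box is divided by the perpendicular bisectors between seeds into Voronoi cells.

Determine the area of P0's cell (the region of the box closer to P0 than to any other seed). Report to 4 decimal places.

Area of P0's cell: 444.0756

1. box [0,68]×[0,92]: [(0, 0) (68, 0) (68, 92) (0, 92)]
2. ⊥bis P0·P1 via (48.105,57.605): [(0, 0) (68, 0) (68, 35.8133) (16.7036, 92) (0, 92)]  |A|=4814.9135
3. ⊥bis P0·P2 via (35.51,65.58): [(0, 62.2546) (0, 0) (68, 0) (68, 35.8133) (40.4056, 66.0384)]  |A|=3997.1488
4. ⊥bis P0·P3 via (23.7,57.165): [(29.2262, 64.9915) (0, 23.5993) (0, 0) (68, 0) (68, 35.8133) (40.4056, 66.0384)]  |A|=3432.2756
5. ⊥bis P0·P4 via (42.5,43.865): [(29.2262, 64.9915) (0, 23.5993) (0, 0) (11.3154, 0) (50.4455, 55.0413) (40.4056, 66.0384)]  |A|=1557.9342
6. ⊥bis P0·P5 via (36.285,44.78): [(29.2262, 64.9915) (18.8505, 50.2968) (41.8897, 43.0065) (50.4455, 55.0413) (40.4056, 66.0384)]  |A|=444.0756
7. ⊥bis P0·P6 via (28.33,35.085): [(29.2262, 64.9915) (18.8505, 50.2968) (41.8897, 43.0065) (50.4455, 55.0413) (40.4056, 66.0384)]  |A|=444.0756
8. canonical 5-gon: [(29.2262, 64.9915) (18.8505, 50.2968) (41.8897, 43.0065) (50.4455, 55.0413) (40.4056, 66.0384)]
9. shoelace: 444.0756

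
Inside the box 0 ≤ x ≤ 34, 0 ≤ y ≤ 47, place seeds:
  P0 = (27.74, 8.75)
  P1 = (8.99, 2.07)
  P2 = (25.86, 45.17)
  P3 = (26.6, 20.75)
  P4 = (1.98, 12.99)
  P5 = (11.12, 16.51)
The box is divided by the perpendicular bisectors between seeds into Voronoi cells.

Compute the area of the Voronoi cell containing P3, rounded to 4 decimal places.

1. box [0,34]×[0,47]: [(0, 0) (34, 0) (34, 47) (0, 47)]
2. ⊥bis P3·P0 via (27.17,14.75): [(0, 12.1688) (34, 15.3988) (34, 47) (0, 47)]  |A|=1129.3491
3. ⊥bis P3·P1 via (17.795,11.41): [(0, 28.1857) (15.4347, 13.6351) (34, 15.3988) (34, 47) (0, 47)]  |A|=1005.7419
4. ⊥bis P3·P2 via (26.23,32.96): [(0, 32.1652) (0, 28.1857) (15.4347, 13.6351) (34, 15.3988) (34, 33.1955)]  |A|=518.8722
5. ⊥bis P3·P4 via (14.29,16.87): [(9.3795, 32.4494) (15.2567, 13.8029) (15.4347, 13.6351) (34, 15.3988) (34, 33.1955)]  |A|=400.2325
6. ⊥bis P3·P5 via (18.86,18.63): [(15.028, 32.6205) (20.1065, 14.079) (34, 15.3988) (34, 33.1955)]  |A|=300.9738
7. canonical 4-gon: [(15.028, 32.6205) (20.1065, 14.079) (34, 15.3988) (34, 33.1955)]
8. shoelace: 300.9738

Area of P3's cell: 300.9738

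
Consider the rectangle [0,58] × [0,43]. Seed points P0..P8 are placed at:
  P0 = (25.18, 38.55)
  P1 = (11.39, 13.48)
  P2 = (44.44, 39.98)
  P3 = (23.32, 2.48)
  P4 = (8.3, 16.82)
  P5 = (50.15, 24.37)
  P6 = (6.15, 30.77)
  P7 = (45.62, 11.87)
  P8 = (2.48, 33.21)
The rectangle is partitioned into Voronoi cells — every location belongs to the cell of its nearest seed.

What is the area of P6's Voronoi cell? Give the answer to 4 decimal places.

1. box [0,58]×[0,43]: [(0, 0) (58, 0) (58, 43) (0, 43)]
2. ⊥bis P6·P0 via (15.665,34.66): [(0, 0) (29.835, 0) (12.2554, 43) (0, 43)]  |A|=904.9427
3. ⊥bis P6·P1 via (8.77,22.125): [(0, 19.4671) (19.4646, 25.3662) (12.2554, 43) (0, 43)]  |A|=337.0836
4. ⊥bis P6·P2 via (25.295,35.375): [(0, 19.4671) (19.4646, 25.3662) (12.2554, 43) (0, 43)]  |A|=337.0836
5. ⊥bis P6·P3 via (14.735,16.625): [(0, 19.4671) (19.4646, 25.3662) (12.2554, 43) (0, 43)]  |A|=337.0836
6. ⊥bis P6·P4 via (7.225,23.795): [(0, 22.6815) (19.3433, 25.6627) (12.2554, 43) (0, 43)]  |A|=302.7517
7. ⊥bis P6·P5 via (28.15,27.57): [(0, 22.6815) (19.3433, 25.6627) (12.2554, 43) (0, 43)]  |A|=302.7517
8. ⊥bis P6·P7 via (25.885,21.32): [(0, 22.6815) (19.3433, 25.6627) (12.2554, 43) (0, 43)]  |A|=302.7517
9. ⊥bis P6·P8 via (4.315,31.99): [(0, 25.4998) (0, 22.6815) (19.3433, 25.6627) (12.2554, 43) (11.635, 43)]  |A|=200.9444
10. canonical 5-gon: [(0, 25.4998) (0, 22.6815) (19.3433, 25.6627) (12.2554, 43) (11.635, 43)]
11. shoelace: 200.9444

Area of P6's cell: 200.9444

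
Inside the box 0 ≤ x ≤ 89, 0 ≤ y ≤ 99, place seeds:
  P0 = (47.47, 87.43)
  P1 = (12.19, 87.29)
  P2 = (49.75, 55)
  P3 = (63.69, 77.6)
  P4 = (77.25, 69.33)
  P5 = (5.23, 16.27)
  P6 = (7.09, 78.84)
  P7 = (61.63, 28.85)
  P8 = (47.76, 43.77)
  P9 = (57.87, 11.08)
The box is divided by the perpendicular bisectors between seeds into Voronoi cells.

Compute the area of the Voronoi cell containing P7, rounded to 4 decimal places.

1. box [0,89]×[0,99]: [(0, 0) (89, 0) (89, 99) (0, 99)]
2. ⊥bis P7·P0 via (54.55,58.14): [(0, 44.9541) (0, 0) (89, 0) (89, 66.4673)]  |A|=4958.2529
3. ⊥bis P7·P1 via (36.91,58.07): [(29.9695, 52.1984) (0, 26.8443) (0, 0) (89, 0) (89, 66.4673)]  |A|=4686.8812
4. ⊥bis P7·P2 via (55.69,41.925): [(0, 16.6249) (0, 0) (89, 0) (89, 57.0578)]  |A|=3278.881
5. ⊥bis P7·P3 via (62.66,53.225): [(79.0398, 52.5328) (0, 16.6249) (0, 0) (89, 0) (89, 52.112)]  |A|=3254.2502
6. ⊥bis P7·P4 via (69.44,49.09): [(70.533, 48.6682) (0, 16.6249) (0, 0) (89, 0) (89, 41.5424)]  |A|=3135.6198
7. ⊥bis P7·P5 via (33.43,22.56): [(70.533, 48.6682) (31.5562, 30.961) (38.462, 0) (89, 0) (89, 41.5424)]  |A|=2277.9004
8. ⊥bis P7·P6 via (34.36,53.845): [(70.533, 48.6682) (31.5562, 30.961) (38.462, 0) (89, 0) (89, 41.5424)]  |A|=2277.9004
9. ⊥bis P7·P8 via (54.695,36.31): [(70.533, 48.6682) (65.557, 46.4076) (34.5419, 17.5752) (38.462, 0) (89, 0) (89, 41.5424)]  |A|=2027.2765
10. ⊥bis P7·P9 via (59.75,19.965): [(70.533, 48.6682) (65.557, 46.4076) (41.3098, 23.8668) (89, 13.7759) (89, 41.5424)]  |A|=1023.8923
11. canonical 5-gon: [(70.533, 48.6682) (65.557, 46.4076) (41.3098, 23.8668) (89, 13.7759) (89, 41.5424)]
12. shoelace: 1023.8923

Area of P7's cell: 1023.8923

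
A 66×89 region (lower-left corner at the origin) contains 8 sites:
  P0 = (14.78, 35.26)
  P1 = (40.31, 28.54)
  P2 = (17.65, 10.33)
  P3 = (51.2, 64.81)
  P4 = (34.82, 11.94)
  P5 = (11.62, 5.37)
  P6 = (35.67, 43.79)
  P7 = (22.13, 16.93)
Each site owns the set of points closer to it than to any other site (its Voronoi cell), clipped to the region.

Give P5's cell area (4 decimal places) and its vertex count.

Area of P5's cell: 263.4598 (4 vertices)

1. box [0,66]×[0,89]: [(0, 0) (66, 0) (66, 89) (0, 89)]
2. ⊥bis P5·P0 via (13.2,20.315): [(0, 21.7105) (0, 0) (66, 0) (66, 14.7329)]  |A|=1202.6338
3. ⊥bis P5·P1 via (25.965,16.955): [(24.1898, 19.1531) (0, 21.7105) (0, 0) (39.6578, 0)]  |A|=642.3725
4. ⊥bis P5·P2 via (14.635,7.85): [(3.542, 21.3361) (0, 21.7105) (0, 0) (21.092, 0)]  |A|=263.4598
5. ⊥bis P5·P3 via (31.41,35.09): [(3.542, 21.3361) (0, 21.7105) (0, 0) (21.092, 0)]  |A|=263.4598
6. ⊥bis P5·P4 via (23.22,8.655): [(3.542, 21.3361) (0, 21.7105) (0, 0) (21.092, 0)]  |A|=263.4598
7. ⊥bis P5·P6 via (23.645,24.58): [(3.542, 21.3361) (0, 21.7105) (0, 0) (21.092, 0)]  |A|=263.4598
8. ⊥bis P5·P7 via (16.875,11.15): [(3.542, 21.3361) (0, 21.7105) (0, 0) (21.092, 0)]  |A|=263.4598
9. canonical 4-gon: [(3.542, 21.3361) (0, 21.7105) (0, 0) (21.092, 0)]
10. shoelace: 263.4598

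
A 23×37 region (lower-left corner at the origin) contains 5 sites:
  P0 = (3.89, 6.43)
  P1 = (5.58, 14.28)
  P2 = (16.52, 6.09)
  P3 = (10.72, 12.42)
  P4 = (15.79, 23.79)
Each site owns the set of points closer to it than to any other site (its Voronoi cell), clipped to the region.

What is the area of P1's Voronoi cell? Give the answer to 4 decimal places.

Area of P1's cell: 134.2942

1. box [0,23]×[0,37]: [(0, 0) (23, 0) (23, 37) (0, 37)]
2. ⊥bis P1·P0 via (4.735,10.355): [(0, 11.3744) (23, 6.4228) (23, 37) (0, 37)]  |A|=646.3325
3. ⊥bis P1·P2 via (11.05,10.185): [(0, 11.3744) (10.2831, 9.1606) (23, 26.1475) (23, 37) (0, 37)]  |A|=520.9137
4. ⊥bis P1·P3 via (8.15,13.35): [(0, 11.3744) (6.8977, 9.8894) (16.7082, 37) (0, 37)]  |A|=314.8635
5. ⊥bis P1·P4 via (10.685,19.035): [(0, 30.5065) (0, 11.3744) (6.8977, 9.8894) (10.3409, 19.4044)]  |A|=134.2942
6. canonical 4-gon: [(0, 30.5065) (0, 11.3744) (6.8977, 9.8894) (10.3409, 19.4044)]
7. shoelace: 134.2942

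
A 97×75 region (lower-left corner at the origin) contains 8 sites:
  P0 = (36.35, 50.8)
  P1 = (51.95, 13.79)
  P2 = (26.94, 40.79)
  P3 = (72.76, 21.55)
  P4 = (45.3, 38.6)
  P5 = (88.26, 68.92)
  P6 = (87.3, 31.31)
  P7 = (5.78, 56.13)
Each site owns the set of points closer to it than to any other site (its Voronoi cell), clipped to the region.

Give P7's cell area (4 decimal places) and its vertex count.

Area of P7's cell: 768.5709 (4 vertices)

1. box [0,97]×[0,75]: [(0, 0) (97, 0) (97, 75) (0, 75)]
2. ⊥bis P7·P0 via (21.065,53.465): [(0, 0) (11.7432, 0) (24.8197, 75) (0, 75)]  |A|=1371.1079
3. ⊥bis P7·P1 via (28.865,34.96): [(0, 3.4839) (15.25, 20.1134) (24.8197, 75) (0, 75)]  |A|=1226.4453
4. ⊥bis P7·P2 via (16.36,48.46): [(0, 25.893) (21.4059, 55.4203) (24.8197, 75) (0, 75)]  |A|=768.5709
5. ⊥bis P7·P3 via (39.27,38.84): [(0, 25.893) (21.4059, 55.4203) (24.8197, 75) (0, 75)]  |A|=768.5709
6. ⊥bis P7·P4 via (25.54,47.365): [(0, 25.893) (21.4059, 55.4203) (24.8197, 75) (0, 75)]  |A|=768.5709
7. ⊥bis P7·P5 via (47.02,62.525): [(0, 25.893) (21.4059, 55.4203) (24.8197, 75) (0, 75)]  |A|=768.5709
8. ⊥bis P7·P6 via (46.54,43.72): [(0, 25.893) (21.4059, 55.4203) (24.8197, 75) (0, 75)]  |A|=768.5709
9. canonical 4-gon: [(0, 25.893) (21.4059, 55.4203) (24.8197, 75) (0, 75)]
10. shoelace: 768.5709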